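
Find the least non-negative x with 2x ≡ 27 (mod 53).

2⁻¹ ≡ 27 (mod 53) because 2·27 = 54 = 1·53 + 1.
So x ≡ 27·27 = 729 ≡ 40 (mod 53).

40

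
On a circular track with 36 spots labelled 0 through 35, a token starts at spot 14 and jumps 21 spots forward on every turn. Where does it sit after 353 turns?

353·21 = 7413.
7413 = 205·36 + 33, so 7413 mod 36 = 33.
(14 + 33) mod 36 = 11.

11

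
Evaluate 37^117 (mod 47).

By repeated squaring mod 47: 37^1≡37, 37^2≡6, 37^4≡36, 37^8≡27, 37^16≡24, 37^32≡12, 37^64≡3.
Since 117 = 1 + 4 + 16 + 32 + 64 in binary, 37^117 ≡ 37·36·24·12·3 ≡ 6 (mod 47).

6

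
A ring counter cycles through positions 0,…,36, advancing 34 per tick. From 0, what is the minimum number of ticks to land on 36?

25

34⁻¹ ≡ 12 (mod 37) because 34·12 = 408 = 11·37 + 1.
Multiplying both sides by 12: x ≡ 12·36 = 432 ≡ 25 (mod 37).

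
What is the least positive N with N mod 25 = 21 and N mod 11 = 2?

Since 11·16 ≡ 1 (mod 25), take x = 2 + 11·((21−2)·16 mod 25) = 2 + 11·4 = 46.
Check: 46 mod 25 = 21, 46 mod 11 = 2.

46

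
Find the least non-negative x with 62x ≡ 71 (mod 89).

62⁻¹ ≡ 56 (mod 89) because 62·56 = 3472 = 39·89 + 1.
Multiplying both sides by 56: x ≡ 56·71 = 3976 ≡ 60 (mod 89).
Check: 62·60 = 3720 = 41·89 + 71.

60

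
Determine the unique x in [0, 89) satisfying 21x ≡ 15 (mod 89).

21⁻¹ ≡ 17 (mod 89) because 21·17 = 357 = 4·89 + 1.
So x ≡ 17·15 = 255 ≡ 77 (mod 89).

77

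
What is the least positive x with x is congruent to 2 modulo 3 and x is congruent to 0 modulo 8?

8

x ≡ 2 (mod 3) gives x ∈ {2, 5, 8}.
The first of these with x mod 8 = 0 is 8.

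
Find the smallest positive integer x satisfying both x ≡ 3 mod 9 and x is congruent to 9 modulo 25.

x ≡ 3 (mod 9) gives x ∈ {3, 12, 21, 30, 39, 48, 57, 66, …}.
The first of these with x mod 25 = 9 is 84.

84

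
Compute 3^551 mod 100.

47

Square-and-reduce mod 100: 3^1≡3, 3^2≡9, 3^4≡81, 3^8≡61, 3^16≡21, 3^32≡41, 3^64≡81, 3^128≡61, 3^256≡21, 3^512≡41.
Since 551 = 1 + 2 + 4 + 32 + 512 in binary, 3^551 ≡ 3·9·81·41·41 ≡ 47 (mod 100).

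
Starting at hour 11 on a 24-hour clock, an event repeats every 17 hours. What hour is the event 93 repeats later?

8

93·17 = 1581.
1581 mod 24 = 21 (since 65·24 = 1560).
(11 + 21) mod 24 = 8.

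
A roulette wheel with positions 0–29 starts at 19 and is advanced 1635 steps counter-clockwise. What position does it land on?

4

1635 mod 30 = 15 (since 54·30 = 1620).
(19 − 15) mod 30 = 4.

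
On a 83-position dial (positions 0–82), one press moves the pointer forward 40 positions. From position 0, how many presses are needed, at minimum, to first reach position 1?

27

83 = 2·40 + 3
40 = 13·3 + 1
3 = 3·1 + 0
Back-substituting gives 40·27 ≡ 1 (mod 83).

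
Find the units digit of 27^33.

Last digits of 7^n: 7, 9, 3, 1 (period 4).
33 leaves remainder 1 on division by 4, so 27^33 ends in 7.

7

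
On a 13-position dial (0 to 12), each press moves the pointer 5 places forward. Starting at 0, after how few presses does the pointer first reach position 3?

5⁻¹ ≡ 8 (mod 13) because 5·8 = 40 = 3·13 + 1.
So x ≡ 8·3 = 24 ≡ 11 (mod 13).
Check: 5·11 = 55 = 4·13 + 3.

11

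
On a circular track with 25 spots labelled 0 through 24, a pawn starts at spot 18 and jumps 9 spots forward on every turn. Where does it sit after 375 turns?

18

375·9 = 3375.
3375 = 135·25 + 0, so 3375 mod 25 = 0.
(18 + 0) mod 25 = 18.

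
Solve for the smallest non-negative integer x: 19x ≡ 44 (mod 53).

19⁻¹ ≡ 14 (mod 53) because 19·14 = 266 = 5·53 + 1.
Multiplying both sides by 14: x ≡ 14·44 = 616 ≡ 33 (mod 53).

33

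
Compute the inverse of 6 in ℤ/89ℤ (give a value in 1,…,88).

15

6·15 = 90 = 1·89 + 1, so 6⁻¹ ≡ 15 (mod 89).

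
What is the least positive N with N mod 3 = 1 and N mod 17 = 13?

13

x ≡ 1 (mod 3) gives x ∈ {1, 4, 7, 10, 13}.
The first of these with x mod 17 = 13 is 13.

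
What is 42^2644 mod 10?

6

Last digits of 2^n: 2, 4, 8, 6 (period 4).
2644 leaves remainder 0 on division by 4, so 42^2644 ends in 6.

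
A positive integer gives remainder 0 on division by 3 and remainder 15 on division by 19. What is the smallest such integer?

15

x ≡ 0 (mod 3) gives x ∈ {0, 3, 6, 9, 12, 15}.
The first of these with x mod 19 = 15 is 15.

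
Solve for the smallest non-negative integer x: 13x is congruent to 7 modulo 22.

9

13⁻¹ ≡ 17 (mod 22) because 13·17 = 221 = 10·22 + 1.
So x ≡ 17·7 = 119 ≡ 9 (mod 22).
Check: 13·9 = 117 = 5·22 + 7.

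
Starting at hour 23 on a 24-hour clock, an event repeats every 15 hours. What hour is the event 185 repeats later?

14

185·15 = 2775.
2775 mod 24 = 15 (since 115·24 = 2760).
(23 + 15) mod 24 = 14.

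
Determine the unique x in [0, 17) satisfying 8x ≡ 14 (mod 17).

8⁻¹ ≡ 15 (mod 17) because 8·15 = 120 = 7·17 + 1.
Multiplying both sides by 15: x ≡ 15·14 = 210 ≡ 6 (mod 17).

6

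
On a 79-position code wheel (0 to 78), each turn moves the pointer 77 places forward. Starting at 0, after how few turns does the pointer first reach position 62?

48

77⁻¹ ≡ 39 (mod 79) because 77·39 = 3003 = 38·79 + 1.
Multiplying both sides by 39: x ≡ 39·62 = 2418 ≡ 48 (mod 79).
Check: 77·48 = 3696 = 46·79 + 62.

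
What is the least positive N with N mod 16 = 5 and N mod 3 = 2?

5

Since 3·11 ≡ 1 (mod 16), take x = 2 + 3·((5−2)·11 mod 16) = 2 + 3·1 = 5.
Check: 5 mod 16 = 5, 5 mod 3 = 2.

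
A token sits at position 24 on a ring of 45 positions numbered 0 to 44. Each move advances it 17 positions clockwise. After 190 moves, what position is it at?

14

190·17 = 3230.
3230 = 71·45 + 35, so 3230 mod 45 = 35.
(24 + 35) mod 45 = 14.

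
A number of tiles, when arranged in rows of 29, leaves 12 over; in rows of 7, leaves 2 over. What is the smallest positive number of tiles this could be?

x ≡ 2 (mod 7) gives x ∈ {2, 9, 16, 23, 30, 37, 44, 51, …}.
The first of these with x mod 29 = 12 is 128.

128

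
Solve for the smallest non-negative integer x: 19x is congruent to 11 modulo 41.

20

19⁻¹ ≡ 13 (mod 41) because 19·13 = 247 = 6·41 + 1.
Multiplying both sides by 13: x ≡ 13·11 = 143 ≡ 20 (mod 41).
Check: 19·20 = 380 = 9·41 + 11.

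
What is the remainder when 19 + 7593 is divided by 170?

132

7593 mod 170 = 113 (since 44·170 = 7480).
(19 + 113) mod 170 = 132.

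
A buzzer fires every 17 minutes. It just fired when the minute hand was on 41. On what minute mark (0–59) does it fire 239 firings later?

239·17 = 4063.
Dividing 4063 by 60 gives quotient 67 and remainder 43.
(41 + 43) mod 60 = 24.

24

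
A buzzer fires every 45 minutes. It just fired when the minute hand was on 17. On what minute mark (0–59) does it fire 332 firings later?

17

332·45 = 14940.
14940 mod 60 = 0 (since 249·60 = 14940).
(17 + 0) mod 60 = 17.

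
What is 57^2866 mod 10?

9

The units digit of 57^n cycles with period 4: 7, 9, 3, 1, …
2866 mod 4 = 2, so the last digit matches 7^2 = 9.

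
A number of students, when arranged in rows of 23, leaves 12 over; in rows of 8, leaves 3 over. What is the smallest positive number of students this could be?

x ≡ 3 (mod 8) gives x ∈ {3, 11, 19, 27, 35}.
The first of these with x mod 23 = 12 is 35.

35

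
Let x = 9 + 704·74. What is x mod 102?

704·74 = 52096.
52096 = 510·102 + 76, so 52096 mod 102 = 76.
(9 + 76) mod 102 = 85.

85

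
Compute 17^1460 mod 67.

Square-and-reduce mod 67: 17^1≡17, 17^2≡21, 17^4≡39, 17^8≡47, 17^16≡65, 17^32≡4, 17^64≡16, 17^128≡55, 17^256≡10, 17^512≡33, 17^1024≡17.
Since 1460 = 4 + 16 + 32 + 128 + 256 + 1024 in binary, 17^1460 ≡ 39·65·4·55·10·17 ≡ 47 (mod 67).

47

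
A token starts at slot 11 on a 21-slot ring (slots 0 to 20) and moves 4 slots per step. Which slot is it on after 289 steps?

12

289·4 = 1156.
1156 mod 21 = 1 (since 55·21 = 1155).
(11 + 1) mod 21 = 12.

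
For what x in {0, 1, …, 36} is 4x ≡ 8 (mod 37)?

2

4⁻¹ ≡ 28 (mod 37) because 4·28 = 112 = 3·37 + 1.
So x ≡ 28·8 = 224 ≡ 2 (mod 37).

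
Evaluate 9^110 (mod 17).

4

Square-and-reduce mod 17: 9^1≡9, 9^2≡13, 9^4≡16, 9^8≡1, 9^16≡1, 9^32≡1, 9^64≡1.
110 = 2 + 4 + 8 + 32 + 64, so 9^110 ≡ 13·16·1·1·1 ≡ 4 (mod 17).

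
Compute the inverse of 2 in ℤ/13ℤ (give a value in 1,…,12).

13 = 6·2 + 1
2 = 2·1 + 0
Back-substituting gives 2·7 ≡ 1 (mod 13).

7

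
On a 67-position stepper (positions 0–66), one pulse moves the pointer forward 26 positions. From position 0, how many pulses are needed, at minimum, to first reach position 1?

26·49 = 1274 = 19·67 + 1, so 26⁻¹ ≡ 49 (mod 67).

49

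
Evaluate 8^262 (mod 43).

4

Successive squares of 8 mod 43: 8^1≡8, 8^2≡21, 8^4≡11, 8^8≡35, 8^16≡21, 8^32≡11, 8^64≡35, 8^128≡21, 8^256≡11.
262 = 2 + 4 + 256, so 8^262 ≡ 21·11·11 ≡ 4 (mod 43).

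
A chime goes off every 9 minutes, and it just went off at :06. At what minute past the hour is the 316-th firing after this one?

316·9 = 2844.
Dividing 2844 by 60 gives quotient 47 and remainder 24.
(6 + 24) mod 60 = 30.

30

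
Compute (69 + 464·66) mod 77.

47

464·66 = 30624.
30624 − 397·77 = 55, so 30624 ≡ 55 (mod 77).
(69 + 55) mod 77 = 47.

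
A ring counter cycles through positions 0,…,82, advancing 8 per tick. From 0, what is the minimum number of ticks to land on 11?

74

8⁻¹ ≡ 52 (mod 83) because 8·52 = 416 = 5·83 + 1.
Multiplying both sides by 52: x ≡ 52·11 = 572 ≡ 74 (mod 83).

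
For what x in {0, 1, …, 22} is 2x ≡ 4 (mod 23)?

2⁻¹ ≡ 12 (mod 23) because 2·12 = 24 = 1·23 + 1.
So x ≡ 12·4 = 48 ≡ 2 (mod 23).

2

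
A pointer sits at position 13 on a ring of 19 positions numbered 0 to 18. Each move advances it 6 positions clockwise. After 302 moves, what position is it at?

1

302·6 = 1812.
1812 mod 19 = 7 (since 95·19 = 1805).
(13 + 7) mod 19 = 1.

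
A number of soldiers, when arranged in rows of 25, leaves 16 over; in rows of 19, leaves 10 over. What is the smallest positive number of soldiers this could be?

466

Since 19·4 ≡ 1 (mod 25), take x = 10 + 19·((16−10)·4 mod 25) = 10 + 19·24 = 466.
Check: 466 mod 25 = 16, 466 mod 19 = 10.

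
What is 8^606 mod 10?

Last digits of 8^n: 8, 4, 2, 6 (period 4).
606 mod 4 = 2, so the last digit matches 8^2 = 4.

4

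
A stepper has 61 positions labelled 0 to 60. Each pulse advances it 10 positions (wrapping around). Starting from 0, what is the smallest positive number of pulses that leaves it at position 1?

55

10·55 = 550 = 9·61 + 1, so 10⁻¹ ≡ 55 (mod 61).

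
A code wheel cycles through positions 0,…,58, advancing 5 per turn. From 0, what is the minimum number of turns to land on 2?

The inverse of 5 mod 59 is 12 (since 5·12 = 60 ≡ 1).
So x ≡ 12·2 = 24 ≡ 24 (mod 59).
Check: 5·24 = 120 = 2·59 + 2.

24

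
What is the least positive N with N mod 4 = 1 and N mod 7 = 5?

x ≡ 1 (mod 4) gives x ∈ {1, 5}.
The first of these with x mod 7 = 5 is 5.

5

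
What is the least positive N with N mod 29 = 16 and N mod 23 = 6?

190

x ≡ 6 (mod 23) gives x ∈ {6, 29, 52, 75, 98, 121, 144, 167, …}.
The first of these with x mod 29 = 16 is 190.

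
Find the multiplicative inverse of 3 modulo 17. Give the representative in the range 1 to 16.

3·6 = 18 = 1·17 + 1, so 3⁻¹ ≡ 6 (mod 17).

6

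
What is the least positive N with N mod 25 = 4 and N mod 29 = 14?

304

x ≡ 4 (mod 25) gives x ∈ {4, 29, 54, 79, 104, 129, 154, 179, …}.
The first of these with x mod 29 = 14 is 304.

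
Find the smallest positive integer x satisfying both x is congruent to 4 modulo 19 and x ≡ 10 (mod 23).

194

Since 23·5 ≡ 1 (mod 19), take x = 10 + 23·((4−10)·5 mod 19) = 10 + 23·8 = 194.
Check: 194 mod 19 = 4, 194 mod 23 = 10.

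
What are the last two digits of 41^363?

21

By repeated squaring mod 100: 41^1≡41, 41^2≡81, 41^4≡61, 41^8≡21, 41^16≡41, 41^32≡81, 41^64≡61, 41^128≡21, 41^256≡41.
363 = 1 + 2 + 8 + 32 + 64 + 256, so 41^363 ≡ 41·81·21·81·61·41 ≡ 21 (mod 100).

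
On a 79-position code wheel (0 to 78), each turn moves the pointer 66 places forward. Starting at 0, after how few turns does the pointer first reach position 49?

57

The inverse of 66 mod 79 is 6 (since 66·6 = 396 ≡ 1).
So x ≡ 6·49 = 294 ≡ 57 (mod 79).
Check: 66·57 = 3762 = 47·79 + 49.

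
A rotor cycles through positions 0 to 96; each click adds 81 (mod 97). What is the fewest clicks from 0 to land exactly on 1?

6

81·6 = 486 = 5·97 + 1, so 81⁻¹ ≡ 6 (mod 97).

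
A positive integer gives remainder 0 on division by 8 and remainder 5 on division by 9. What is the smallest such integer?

Since 9·1 ≡ 1 (mod 8), take x = 5 + 9·((0−5)·1 mod 8) = 5 + 9·3 = 32.
Check: 32 mod 8 = 0, 32 mod 9 = 5.

32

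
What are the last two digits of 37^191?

13

Successive squares of 37 mod 100: 37^1≡37, 37^2≡69, 37^4≡61, 37^8≡21, 37^16≡41, 37^32≡81, 37^64≡61, 37^128≡21.
Since 191 = 1 + 2 + 4 + 8 + 16 + 32 + 128 in binary, 37^191 ≡ 37·69·61·21·41·81·21 ≡ 13 (mod 100).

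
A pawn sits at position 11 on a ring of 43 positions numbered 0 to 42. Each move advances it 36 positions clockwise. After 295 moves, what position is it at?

295·36 = 10620.
10620 mod 43 = 42 (since 246·43 = 10578).
(11 + 42) mod 43 = 10.

10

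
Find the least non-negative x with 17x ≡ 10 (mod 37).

18

The inverse of 17 mod 37 is 24 (since 17·24 = 408 ≡ 1).
Multiplying both sides by 24: x ≡ 24·10 = 240 ≡ 18 (mod 37).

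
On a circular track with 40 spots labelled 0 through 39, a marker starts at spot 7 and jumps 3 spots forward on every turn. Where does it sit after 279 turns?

279·3 = 837.
837 mod 40 = 37 (since 20·40 = 800).
(7 + 37) mod 40 = 4.

4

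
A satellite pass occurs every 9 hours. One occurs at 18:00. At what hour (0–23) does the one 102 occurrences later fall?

102·9 = 918.
Dividing 918 by 24 gives quotient 38 and remainder 6.
(18 + 6) mod 24 = 0.

0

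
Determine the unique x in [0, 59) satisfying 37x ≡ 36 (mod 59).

52

37⁻¹ ≡ 8 (mod 59) because 37·8 = 296 = 5·59 + 1.
So x ≡ 8·36 = 288 ≡ 52 (mod 59).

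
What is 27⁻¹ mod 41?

41 = 1·27 + 14
27 = 1·14 + 13
14 = 1·13 + 1
13 = 13·1 + 0
Back-substituting gives 27·38 ≡ 1 (mod 41).

38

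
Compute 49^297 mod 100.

Square-and-reduce mod 100: 49^1≡49, 49^2≡1, 49^4≡1, 49^8≡1, 49^16≡1, 49^32≡1, 49^64≡1, 49^128≡1, 49^256≡1.
Since 297 = 1 + 8 + 32 + 256 in binary, 49^297 ≡ 49·1·1·1 ≡ 49 (mod 100).

49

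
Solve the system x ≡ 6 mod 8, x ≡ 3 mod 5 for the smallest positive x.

x ≡ 3 (mod 5) gives x ∈ {3, 8, 13, 18, 23, 28, 33, 38}.
The first of these with x mod 8 = 6 is 38.

38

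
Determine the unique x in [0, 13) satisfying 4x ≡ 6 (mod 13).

8

4⁻¹ ≡ 10 (mod 13) because 4·10 = 40 = 3·13 + 1.
Multiplying both sides by 10: x ≡ 10·6 = 60 ≡ 8 (mod 13).
Check: 4·8 = 32 = 2·13 + 6.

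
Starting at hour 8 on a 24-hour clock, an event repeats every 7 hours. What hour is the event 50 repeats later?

50·7 = 350.
350 mod 24 = 14 (since 14·24 = 336).
(8 + 14) mod 24 = 22.

22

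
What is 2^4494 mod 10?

Powers of 2 mod 10 repeat with period 4: 2, 4, 8, 6.
4494 leaves remainder 2 on division by 4, so 2^4494 ends in 4.

4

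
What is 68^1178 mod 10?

The units digit of 68^n cycles with period 4: 8, 4, 2, 6, …
1178 leaves remainder 2 on division by 4, so 68^1178 ends in 4.

4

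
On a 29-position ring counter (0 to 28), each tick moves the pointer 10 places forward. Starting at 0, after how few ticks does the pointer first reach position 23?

10⁻¹ ≡ 3 (mod 29) because 10·3 = 30 = 1·29 + 1.
Multiplying both sides by 3: x ≡ 3·23 = 69 ≡ 11 (mod 29).

11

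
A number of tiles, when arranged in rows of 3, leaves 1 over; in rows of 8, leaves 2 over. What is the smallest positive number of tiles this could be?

Since 8·2 ≡ 1 (mod 3), take x = 2 + 8·((1−2)·2 mod 3) = 2 + 8·1 = 10.
Check: 10 mod 3 = 1, 10 mod 8 = 2.

10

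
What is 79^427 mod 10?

9

Last digits of 9^n: 9, 1 (period 2).
427 mod 2 = 1, so the last digit matches 9^1 = 9.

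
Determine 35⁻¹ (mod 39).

29

39 = 1·35 + 4
35 = 8·4 + 3
4 = 1·3 + 1
3 = 3·1 + 0
Back-substituting gives 35·29 ≡ 1 (mod 39).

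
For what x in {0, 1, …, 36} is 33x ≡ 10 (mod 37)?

16

The inverse of 33 mod 37 is 9 (since 33·9 = 297 ≡ 1).
So x ≡ 9·10 = 90 ≡ 16 (mod 37).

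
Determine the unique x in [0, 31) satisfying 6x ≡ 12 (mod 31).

6⁻¹ ≡ 26 (mod 31) because 6·26 = 156 = 5·31 + 1.
Multiplying both sides by 26: x ≡ 26·12 = 312 ≡ 2 (mod 31).

2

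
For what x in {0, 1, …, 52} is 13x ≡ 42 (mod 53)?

44

The inverse of 13 mod 53 is 49 (since 13·49 = 637 ≡ 1).
Multiplying both sides by 49: x ≡ 49·42 = 2058 ≡ 44 (mod 53).
Check: 13·44 = 572 = 10·53 + 42.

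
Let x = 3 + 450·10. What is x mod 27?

450·10 = 4500.
4500 − 166·27 = 18, so 4500 ≡ 18 (mod 27).
(3 + 18) mod 27 = 21.

21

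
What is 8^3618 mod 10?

The units digit of 8^n cycles with period 4: 8, 4, 2, 6, …
3618 mod 4 = 2, so the last digit matches 8^2 = 4.

4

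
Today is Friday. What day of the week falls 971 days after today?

Wednesday

971 mod 7 = 5 (since 138·7 = 966).
Friday + 5 days → Wednesday.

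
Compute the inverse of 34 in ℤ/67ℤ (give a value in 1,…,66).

2

67 = 1·34 + 33
34 = 1·33 + 1
33 = 33·1 + 0
Back-substituting gives 34·2 ≡ 1 (mod 67).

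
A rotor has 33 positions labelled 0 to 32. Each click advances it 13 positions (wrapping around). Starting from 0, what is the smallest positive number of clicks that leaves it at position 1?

33 = 2·13 + 7
13 = 1·7 + 6
7 = 1·6 + 1
6 = 6·1 + 0
Back-substituting gives 13·28 ≡ 1 (mod 33).

28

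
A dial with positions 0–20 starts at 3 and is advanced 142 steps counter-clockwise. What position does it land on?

Dividing 142 by 21 gives quotient 6 and remainder 16.
(3 − 16) mod 21 = 8.

8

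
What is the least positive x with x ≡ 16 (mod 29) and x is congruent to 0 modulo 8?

x ≡ 0 (mod 8) gives x ∈ {0, 8, 16}.
The first of these with x mod 29 = 16 is 16.

16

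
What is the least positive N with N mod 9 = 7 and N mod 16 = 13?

61

Since 16·4 ≡ 1 (mod 9), take x = 13 + 16·((7−13)·4 mod 9) = 13 + 16·3 = 61.
Check: 61 mod 9 = 7, 61 mod 16 = 13.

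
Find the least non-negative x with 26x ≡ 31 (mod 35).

26⁻¹ ≡ 31 (mod 35) because 26·31 = 806 = 23·35 + 1.
So x ≡ 31·31 = 961 ≡ 16 (mod 35).

16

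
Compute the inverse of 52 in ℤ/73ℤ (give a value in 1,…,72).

66

52·66 = 3432 = 47·73 + 1, so 52⁻¹ ≡ 66 (mod 73).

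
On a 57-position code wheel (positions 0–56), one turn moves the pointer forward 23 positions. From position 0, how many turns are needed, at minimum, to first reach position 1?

5

23·5 = 115 = 2·57 + 1, so 23⁻¹ ≡ 5 (mod 57).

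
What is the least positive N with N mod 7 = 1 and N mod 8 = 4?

x ≡ 1 (mod 7) gives x ∈ {1, 8, 15, 22, 29, 36}.
The first of these with x mod 8 = 4 is 36.

36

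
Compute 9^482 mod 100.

Square-and-reduce mod 100: 9^1≡9, 9^2≡81, 9^4≡61, 9^8≡21, 9^16≡41, 9^32≡81, 9^64≡61, 9^128≡21, 9^256≡41.
482 = 2 + 32 + 64 + 128 + 256, so 9^482 ≡ 81·81·61·21·41 ≡ 81 (mod 100).

81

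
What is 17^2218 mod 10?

The units digit of 17^n cycles with period 4: 7, 9, 3, 1, …
2218 mod 4 = 2, so the last digit matches 7^2 = 9.

9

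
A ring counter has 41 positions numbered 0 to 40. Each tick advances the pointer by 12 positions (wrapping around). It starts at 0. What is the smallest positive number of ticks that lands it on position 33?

The inverse of 12 mod 41 is 24 (since 12·24 = 288 ≡ 1).
So x ≡ 24·33 = 792 ≡ 13 (mod 41).
Check: 12·13 = 156 = 3·41 + 33.

13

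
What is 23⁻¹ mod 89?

31

89 = 3·23 + 20
23 = 1·20 + 3
20 = 6·3 + 2
3 = 1·2 + 1
2 = 2·1 + 0
Back-substituting gives 23·31 ≡ 1 (mod 89).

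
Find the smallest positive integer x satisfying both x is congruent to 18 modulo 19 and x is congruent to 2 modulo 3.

x ≡ 2 (mod 3) gives x ∈ {2, 5, 8, 11, 14, 17, 20, 23, …}.
The first of these with x mod 19 = 18 is 56.

56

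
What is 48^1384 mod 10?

The units digit of 48^n cycles with period 4: 8, 4, 2, 6, …
1384 leaves remainder 0 on division by 4, so 48^1384 ends in 6.

6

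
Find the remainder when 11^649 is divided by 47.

29

By repeated squaring mod 47: 11^1≡11, 11^2≡27, 11^4≡24, 11^8≡12, 11^16≡3, 11^32≡9, 11^64≡34, 11^128≡28, 11^256≡32, 11^512≡37.
Since 649 = 1 + 8 + 128 + 512 in binary, 11^649 ≡ 11·12·28·37 ≡ 29 (mod 47).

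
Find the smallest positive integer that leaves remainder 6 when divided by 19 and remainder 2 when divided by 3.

x ≡ 2 (mod 3) gives x ∈ {2, 5, 8, 11, 14, 17, 20, 23, …}.
The first of these with x mod 19 = 6 is 44.

44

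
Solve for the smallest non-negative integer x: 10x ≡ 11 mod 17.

The inverse of 10 mod 17 is 12 (since 10·12 = 120 ≡ 1).
So x ≡ 12·11 = 132 ≡ 13 (mod 17).

13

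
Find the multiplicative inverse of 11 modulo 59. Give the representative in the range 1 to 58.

59 = 5·11 + 4
11 = 2·4 + 3
4 = 1·3 + 1
3 = 3·1 + 0
Back-substituting gives 11·43 ≡ 1 (mod 59).

43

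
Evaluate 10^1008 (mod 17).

1

Square-and-reduce mod 17: 10^1≡10, 10^2≡15, 10^4≡4, 10^8≡16, 10^16≡1, 10^32≡1, 10^64≡1, 10^128≡1, 10^256≡1, 10^512≡1.
1008 = 16 + 32 + 64 + 128 + 256 + 512, so 10^1008 ≡ 1·1·1·1·1·1 ≡ 1 (mod 17).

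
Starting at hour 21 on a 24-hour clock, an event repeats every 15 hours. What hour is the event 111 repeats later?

6

111·15 = 1665.
1665 = 69·24 + 9, so 1665 mod 24 = 9.
(21 + 9) mod 24 = 6.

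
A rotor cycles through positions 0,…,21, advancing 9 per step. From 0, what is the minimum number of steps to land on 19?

7

9⁻¹ ≡ 5 (mod 22) because 9·5 = 45 = 2·22 + 1.
So x ≡ 5·19 = 95 ≡ 7 (mod 22).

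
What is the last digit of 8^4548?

6

Powers of 8 mod 10 repeat with period 4: 8, 4, 2, 6.
4548 leaves remainder 0 on division by 4, so 8^4548 ends in 6.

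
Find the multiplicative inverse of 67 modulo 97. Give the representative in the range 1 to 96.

67·42 = 2814 = 29·97 + 1, so 67⁻¹ ≡ 42 (mod 97).

42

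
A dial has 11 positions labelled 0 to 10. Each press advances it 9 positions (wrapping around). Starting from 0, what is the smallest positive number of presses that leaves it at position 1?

5

9·5 = 45 = 4·11 + 1, so 9⁻¹ ≡ 5 (mod 11).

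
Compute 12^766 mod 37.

12

Square-and-reduce mod 37: 12^1≡12, 12^2≡33, 12^4≡16, 12^8≡34, 12^16≡9, 12^32≡7, 12^64≡12, 12^128≡33, 12^256≡16, 12^512≡34.
Since 766 = 2 + 4 + 8 + 16 + 32 + 64 + 128 + 512 in binary, 12^766 ≡ 33·16·34·9·7·12·33·34 ≡ 12 (mod 37).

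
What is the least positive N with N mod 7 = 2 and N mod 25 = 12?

Since 25·2 ≡ 1 (mod 7), take x = 12 + 25·((2−12)·2 mod 7) = 12 + 25·1 = 37.
Check: 37 mod 7 = 2, 37 mod 25 = 12.

37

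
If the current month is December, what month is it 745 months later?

January

745 − 62·12 = 1, so 745 ≡ 1 (mod 12).
December + 1 month → January.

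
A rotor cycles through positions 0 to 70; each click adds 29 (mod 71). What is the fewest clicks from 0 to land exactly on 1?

49

29·49 = 1421 = 20·71 + 1, so 29⁻¹ ≡ 49 (mod 71).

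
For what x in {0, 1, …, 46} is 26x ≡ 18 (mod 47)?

26⁻¹ ≡ 38 (mod 47) because 26·38 = 988 = 21·47 + 1.
Multiplying both sides by 38: x ≡ 38·18 = 684 ≡ 26 (mod 47).

26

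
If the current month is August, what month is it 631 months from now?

March

631 − 52·12 = 7, so 631 ≡ 7 (mod 12).
August + 7 months → March.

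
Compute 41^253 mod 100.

By repeated squaring mod 100: 41^1≡41, 41^2≡81, 41^4≡61, 41^8≡21, 41^16≡41, 41^32≡81, 41^64≡61, 41^128≡21.
Since 253 = 1 + 4 + 8 + 16 + 32 + 64 + 128 in binary, 41^253 ≡ 41·61·21·41·81·61·21 ≡ 21 (mod 100).

21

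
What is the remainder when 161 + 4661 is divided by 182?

4661 − 25·182 = 111, so 4661 ≡ 111 (mod 182).
(161 + 111) mod 182 = 90.

90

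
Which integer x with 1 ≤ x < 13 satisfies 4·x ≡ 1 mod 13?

4·10 = 40 = 3·13 + 1, so 4⁻¹ ≡ 10 (mod 13).

10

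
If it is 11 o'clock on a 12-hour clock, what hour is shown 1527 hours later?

2

1527 mod 12 = 3 (since 127·12 = 1524).
11 + 3 → 2 on a 12-hour dial.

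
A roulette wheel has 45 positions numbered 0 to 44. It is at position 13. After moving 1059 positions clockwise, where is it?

37

1059 − 23·45 = 24, so 1059 ≡ 24 (mod 45).
(13 + 24) mod 45 = 37.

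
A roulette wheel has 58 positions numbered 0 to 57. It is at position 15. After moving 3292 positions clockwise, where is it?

3292 mod 58 = 44 (since 56·58 = 3248).
(15 + 44) mod 58 = 1.

1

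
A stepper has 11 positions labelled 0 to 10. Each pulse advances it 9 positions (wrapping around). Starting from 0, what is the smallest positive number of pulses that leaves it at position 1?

11 = 1·9 + 2
9 = 4·2 + 1
2 = 2·1 + 0
Back-substituting gives 9·5 ≡ 1 (mod 11).

5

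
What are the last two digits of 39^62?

By repeated squaring mod 100: 39^1≡39, 39^2≡21, 39^4≡41, 39^8≡81, 39^16≡61, 39^32≡21.
62 = 2 + 4 + 8 + 16 + 32, so 39^62 ≡ 21·41·81·61·21 ≡ 21 (mod 100).

21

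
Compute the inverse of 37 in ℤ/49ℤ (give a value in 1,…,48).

4

49 = 1·37 + 12
37 = 3·12 + 1
12 = 12·1 + 0
Back-substituting gives 37·4 ≡ 1 (mod 49).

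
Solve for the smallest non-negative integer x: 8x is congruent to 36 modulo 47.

28

8⁻¹ ≡ 6 (mod 47) because 8·6 = 48 = 1·47 + 1.
So x ≡ 6·36 = 216 ≡ 28 (mod 47).
Check: 8·28 = 224 = 4·47 + 36.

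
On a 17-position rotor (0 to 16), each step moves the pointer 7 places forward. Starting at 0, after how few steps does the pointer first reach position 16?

12

The inverse of 7 mod 17 is 5 (since 7·5 = 35 ≡ 1).
Multiplying both sides by 5: x ≡ 5·16 = 80 ≡ 12 (mod 17).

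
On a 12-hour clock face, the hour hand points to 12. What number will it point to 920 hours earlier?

920 mod 12 = 8 (since 76·12 = 912).
12 − 8 → 4 on a 12-hour dial.

4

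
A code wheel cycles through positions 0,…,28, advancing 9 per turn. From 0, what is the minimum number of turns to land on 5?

The inverse of 9 mod 29 is 13 (since 9·13 = 117 ≡ 1).
Multiplying both sides by 13: x ≡ 13·5 = 65 ≡ 7 (mod 29).
Check: 9·7 = 63 = 2·29 + 5.

7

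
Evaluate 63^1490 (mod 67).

19

Square-and-reduce mod 67: 63^1≡63, 63^2≡16, 63^4≡55, 63^8≡10, 63^16≡33, 63^32≡17, 63^64≡21, 63^128≡39, 63^256≡47, 63^512≡65, 63^1024≡4.
Since 1490 = 2 + 16 + 64 + 128 + 256 + 1024 in binary, 63^1490 ≡ 16·33·21·39·47·4 ≡ 19 (mod 67).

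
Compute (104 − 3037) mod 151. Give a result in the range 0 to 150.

87

3037 = 20·151 + 17, so 3037 mod 151 = 17.
(104 − 17) mod 151 = 87.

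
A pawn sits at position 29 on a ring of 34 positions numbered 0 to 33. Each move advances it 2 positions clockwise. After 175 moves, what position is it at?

5

175·2 = 350.
Dividing 350 by 34 gives quotient 10 and remainder 10.
(29 + 10) mod 34 = 5.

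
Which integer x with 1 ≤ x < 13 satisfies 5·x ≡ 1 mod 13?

13 = 2·5 + 3
5 = 1·3 + 2
3 = 1·2 + 1
2 = 2·1 + 0
Back-substituting gives 5·8 ≡ 1 (mod 13).

8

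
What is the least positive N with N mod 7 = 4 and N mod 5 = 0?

x ≡ 0 (mod 5) gives x ∈ {0, 5, 10, 15, 20, 25}.
The first of these with x mod 7 = 4 is 25.

25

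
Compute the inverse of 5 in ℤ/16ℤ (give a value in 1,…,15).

13

5·13 = 65 = 4·16 + 1, so 5⁻¹ ≡ 13 (mod 16).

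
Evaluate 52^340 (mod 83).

51

By repeated squaring mod 83: 52^1≡52, 52^2≡48, 52^4≡63, 52^8≡68, 52^16≡59, 52^32≡78, 52^64≡25, 52^128≡44, 52^256≡27.
Since 340 = 4 + 16 + 64 + 256 in binary, 52^340 ≡ 63·59·25·27 ≡ 51 (mod 83).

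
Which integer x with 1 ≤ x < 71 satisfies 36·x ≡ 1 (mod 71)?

2

36·2 = 72 = 1·71 + 1, so 36⁻¹ ≡ 2 (mod 71).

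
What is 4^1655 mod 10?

Powers of 4 mod 10 repeat with period 2: 4, 6.
1655 mod 2 = 1, so the last digit matches 4^1 = 4.

4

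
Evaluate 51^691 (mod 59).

Square-and-reduce mod 59: 51^1≡51, 51^2≡5, 51^4≡25, 51^8≡35, 51^16≡45, 51^32≡19, 51^64≡7, 51^128≡49, 51^256≡41, 51^512≡29.
Since 691 = 1 + 2 + 16 + 32 + 128 + 512 in binary, 51^691 ≡ 51·5·45·19·49·29 ≡ 41 (mod 59).

41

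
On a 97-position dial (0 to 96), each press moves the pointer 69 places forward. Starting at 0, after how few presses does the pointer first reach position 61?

29

69⁻¹ ≡ 45 (mod 97) because 69·45 = 3105 = 32·97 + 1.
Multiplying both sides by 45: x ≡ 45·61 = 2745 ≡ 29 (mod 97).
Check: 69·29 = 2001 = 20·97 + 61.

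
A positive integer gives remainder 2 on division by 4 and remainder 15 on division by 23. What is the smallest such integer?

38

Since 23·3 ≡ 1 (mod 4), take x = 15 + 23·((2−15)·3 mod 4) = 15 + 23·1 = 38.
Check: 38 mod 4 = 2, 38 mod 23 = 15.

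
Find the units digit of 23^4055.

7

The units digit of 23^n cycles with period 4: 3, 9, 7, 1, …
4055 mod 4 = 3, so the last digit matches 3^3 = 7.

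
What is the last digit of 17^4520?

1

Powers of 7 mod 10 repeat with period 4: 7, 9, 3, 1.
4520 mod 4 = 0, so the last digit matches 7^4 = 1.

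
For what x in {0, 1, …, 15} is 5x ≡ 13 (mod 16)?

5⁻¹ ≡ 13 (mod 16) because 5·13 = 65 = 4·16 + 1.
So x ≡ 13·13 = 169 ≡ 9 (mod 16).
Check: 5·9 = 45 = 2·16 + 13.

9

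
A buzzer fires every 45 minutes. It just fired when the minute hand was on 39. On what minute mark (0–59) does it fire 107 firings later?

107·45 = 4815.
4815 mod 60 = 15 (since 80·60 = 4800).
(39 + 15) mod 60 = 54.

54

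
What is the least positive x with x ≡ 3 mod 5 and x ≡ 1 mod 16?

Since 16·1 ≡ 1 (mod 5), take x = 1 + 16·((3−1)·1 mod 5) = 1 + 16·2 = 33.
Check: 33 mod 5 = 3, 33 mod 16 = 1.

33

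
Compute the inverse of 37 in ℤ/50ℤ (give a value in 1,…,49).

23

37·23 = 851 = 17·50 + 1, so 37⁻¹ ≡ 23 (mod 50).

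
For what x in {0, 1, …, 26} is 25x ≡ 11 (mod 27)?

8

25⁻¹ ≡ 13 (mod 27) because 25·13 = 325 = 12·27 + 1.
Multiplying both sides by 13: x ≡ 13·11 = 143 ≡ 8 (mod 27).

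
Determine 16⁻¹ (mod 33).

31

16·31 = 496 = 15·33 + 1, so 16⁻¹ ≡ 31 (mod 33).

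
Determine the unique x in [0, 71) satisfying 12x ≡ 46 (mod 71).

63

The inverse of 12 mod 71 is 6 (since 12·6 = 72 ≡ 1).
So x ≡ 6·46 = 276 ≡ 63 (mod 71).
Check: 12·63 = 756 = 10·71 + 46.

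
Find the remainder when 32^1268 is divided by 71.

Successive squares of 32 mod 71: 32^1≡32, 32^2≡30, 32^4≡48, 32^8≡32, 32^16≡30, 32^32≡48, 32^64≡32, 32^128≡30, 32^256≡48, 32^512≡32, 32^1024≡30.
1268 = 4 + 16 + 32 + 64 + 128 + 1024, so 32^1268 ≡ 48·30·48·32·30·30 ≡ 32 (mod 71).

32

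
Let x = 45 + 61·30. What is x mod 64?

61·30 = 1830.
Dividing 1830 by 64 gives quotient 28 and remainder 38.
(45 + 38) mod 64 = 19.

19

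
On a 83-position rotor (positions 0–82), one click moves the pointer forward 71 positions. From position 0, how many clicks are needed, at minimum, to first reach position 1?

71·76 = 5396 = 65·83 + 1, so 71⁻¹ ≡ 76 (mod 83).

76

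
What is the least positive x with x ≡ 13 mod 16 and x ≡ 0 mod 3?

45

Since 3·11 ≡ 1 (mod 16), take x = 0 + 3·((13−0)·11 mod 16) = 0 + 3·15 = 45.
Check: 45 mod 16 = 13, 45 mod 3 = 0.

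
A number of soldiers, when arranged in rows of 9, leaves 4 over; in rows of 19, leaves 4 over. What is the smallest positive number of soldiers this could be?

x ≡ 4 (mod 9) gives x ∈ {4}.
The first of these with x mod 19 = 4 is 4.

4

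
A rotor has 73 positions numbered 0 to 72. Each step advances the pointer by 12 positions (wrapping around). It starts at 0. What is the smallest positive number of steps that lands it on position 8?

25

12⁻¹ ≡ 67 (mod 73) because 12·67 = 804 = 11·73 + 1.
So x ≡ 67·8 = 536 ≡ 25 (mod 73).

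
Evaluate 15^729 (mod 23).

17

Square-and-reduce mod 23: 15^1≡15, 15^2≡18, 15^4≡2, 15^8≡4, 15^16≡16, 15^32≡3, 15^64≡9, 15^128≡12, 15^256≡6, 15^512≡13.
Since 729 = 1 + 8 + 16 + 64 + 128 + 512 in binary, 15^729 ≡ 15·4·16·9·12·13 ≡ 17 (mod 23).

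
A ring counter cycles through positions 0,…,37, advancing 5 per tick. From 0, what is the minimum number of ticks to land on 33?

37

5⁻¹ ≡ 23 (mod 38) because 5·23 = 115 = 3·38 + 1.
So x ≡ 23·33 = 759 ≡ 37 (mod 38).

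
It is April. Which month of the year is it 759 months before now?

759 − 63·12 = 3, so 759 ≡ 3 (mod 12).
April − 3 months → January.

January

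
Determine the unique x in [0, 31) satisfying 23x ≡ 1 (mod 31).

27

The inverse of 23 mod 31 is 27 (since 23·27 = 621 ≡ 1).
So x ≡ 27·1 = 27 ≡ 27 (mod 31).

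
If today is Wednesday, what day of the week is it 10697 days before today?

Tuesday

10697 = 1528·7 + 1, so 10697 mod 7 = 1.
Wednesday − 1 day → Tuesday.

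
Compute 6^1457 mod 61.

Successive squares of 6 mod 61: 6^1≡6, 6^2≡36, 6^4≡15, 6^8≡42, 6^16≡56, 6^32≡25, 6^64≡15, 6^128≡42, 6^256≡56, 6^512≡25, 6^1024≡15.
1457 = 1 + 16 + 32 + 128 + 256 + 1024, so 6^1457 ≡ 6·56·25·42·56·15 ≡ 31 (mod 61).

31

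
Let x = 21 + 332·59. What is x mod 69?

13

332·59 = 19588.
19588 mod 69 = 61 (since 283·69 = 19527).
(21 + 61) mod 69 = 13.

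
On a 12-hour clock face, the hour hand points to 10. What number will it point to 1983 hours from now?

1983 = 165·12 + 3, so 1983 mod 12 = 3.
10 + 3 → 1 on a 12-hour dial.

1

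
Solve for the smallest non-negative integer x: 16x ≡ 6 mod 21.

16⁻¹ ≡ 4 (mod 21) because 16·4 = 64 = 3·21 + 1.
So x ≡ 4·6 = 24 ≡ 3 (mod 21).

3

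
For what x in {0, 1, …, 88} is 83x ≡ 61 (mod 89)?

64

The inverse of 83 mod 89 is 74 (since 83·74 = 6142 ≡ 1).
Multiplying both sides by 74: x ≡ 74·61 = 4514 ≡ 64 (mod 89).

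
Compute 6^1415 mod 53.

By repeated squaring mod 53: 6^1≡6, 6^2≡36, 6^4≡24, 6^8≡46, 6^16≡49, 6^32≡16, 6^64≡44, 6^128≡28, 6^256≡42, 6^512≡15, 6^1024≡13.
Since 1415 = 1 + 2 + 4 + 128 + 256 + 1024 in binary, 6^1415 ≡ 6·36·24·28·42·13 ≡ 25 (mod 53).

25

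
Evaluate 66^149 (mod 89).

3

By repeated squaring mod 89: 66^1≡66, 66^2≡84, 66^4≡25, 66^8≡2, 66^16≡4, 66^32≡16, 66^64≡78, 66^128≡32.
149 = 1 + 4 + 16 + 128, so 66^149 ≡ 66·25·4·32 ≡ 3 (mod 89).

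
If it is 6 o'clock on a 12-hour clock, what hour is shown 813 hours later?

3

813 mod 12 = 9 (since 67·12 = 804).
6 + 9 → 3 on a 12-hour dial.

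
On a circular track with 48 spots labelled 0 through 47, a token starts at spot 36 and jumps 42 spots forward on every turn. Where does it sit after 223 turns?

42

223·42 = 9366.
Dividing 9366 by 48 gives quotient 195 and remainder 6.
(36 + 6) mod 48 = 42.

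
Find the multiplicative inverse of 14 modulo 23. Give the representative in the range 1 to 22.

5

23 = 1·14 + 9
14 = 1·9 + 5
9 = 1·5 + 4
5 = 1·4 + 1
4 = 4·1 + 0
Back-substituting gives 14·5 ≡ 1 (mod 23).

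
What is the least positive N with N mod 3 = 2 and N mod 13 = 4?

x ≡ 2 (mod 3) gives x ∈ {2, 5, 8, 11, 14, 17}.
The first of these with x mod 13 = 4 is 17.

17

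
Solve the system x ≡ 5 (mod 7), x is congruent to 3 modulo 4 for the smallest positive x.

19

x ≡ 3 (mod 4) gives x ∈ {3, 7, 11, 15, 19}.
The first of these with x mod 7 = 5 is 19.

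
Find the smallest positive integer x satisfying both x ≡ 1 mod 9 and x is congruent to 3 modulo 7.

10

x ≡ 3 (mod 7) gives x ∈ {3, 10}.
The first of these with x mod 9 = 1 is 10.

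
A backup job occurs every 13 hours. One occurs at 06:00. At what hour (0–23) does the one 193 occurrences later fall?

193·13 = 2509.
2509 mod 24 = 13 (since 104·24 = 2496).
(6 + 13) mod 24 = 19.

19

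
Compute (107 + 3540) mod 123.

3540 mod 123 = 96 (since 28·123 = 3444).
(107 + 96) mod 123 = 80.

80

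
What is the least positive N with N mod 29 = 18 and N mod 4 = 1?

x ≡ 1 (mod 4) gives x ∈ {1, 5, 9, 13, 17, 21, 25, 29, …}.
The first of these with x mod 29 = 18 is 105.

105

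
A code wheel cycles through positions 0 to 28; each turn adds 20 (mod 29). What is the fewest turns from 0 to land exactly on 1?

16

20·16 = 320 = 11·29 + 1, so 20⁻¹ ≡ 16 (mod 29).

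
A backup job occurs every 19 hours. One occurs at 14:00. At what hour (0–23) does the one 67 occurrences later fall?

15

67·19 = 1273.
1273 = 53·24 + 1, so 1273 mod 24 = 1.
(14 + 1) mod 24 = 15.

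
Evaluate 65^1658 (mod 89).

18

By repeated squaring mod 89: 65^1≡65, 65^2≡42, 65^4≡73, 65^8≡78, 65^16≡32, 65^32≡45, 65^64≡67, 65^128≡39, 65^256≡8, 65^512≡64, 65^1024≡2.
1658 = 2 + 8 + 16 + 32 + 64 + 512 + 1024, so 65^1658 ≡ 42·78·32·45·67·64·2 ≡ 18 (mod 89).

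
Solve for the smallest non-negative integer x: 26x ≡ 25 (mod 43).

39

26⁻¹ ≡ 5 (mod 43) because 26·5 = 130 = 3·43 + 1.
Multiplying both sides by 5: x ≡ 5·25 = 125 ≡ 39 (mod 43).
Check: 26·39 = 1014 = 23·43 + 25.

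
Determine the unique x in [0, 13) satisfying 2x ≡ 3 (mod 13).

8

2⁻¹ ≡ 7 (mod 13) because 2·7 = 14 = 1·13 + 1.
So x ≡ 7·3 = 21 ≡ 8 (mod 13).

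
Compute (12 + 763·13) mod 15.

763·13 = 9919.
9919 − 661·15 = 4, so 9919 ≡ 4 (mod 15).
(12 + 4) mod 15 = 1.

1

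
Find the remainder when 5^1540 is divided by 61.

Square-and-reduce mod 61: 5^1≡5, 5^2≡25, 5^4≡15, 5^8≡42, 5^16≡56, 5^32≡25, 5^64≡15, 5^128≡42, 5^256≡56, 5^512≡25, 5^1024≡15.
1540 = 4 + 512 + 1024, so 5^1540 ≡ 15·25·15 ≡ 13 (mod 61).

13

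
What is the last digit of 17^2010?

9

The units digit of 17^n cycles with period 4: 7, 9, 3, 1, …
2010 mod 4 = 2, so the last digit matches 7^2 = 9.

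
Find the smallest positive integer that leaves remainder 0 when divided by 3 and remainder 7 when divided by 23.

x ≡ 0 (mod 3) gives x ∈ {0, 3, 6, 9, 12, 15, 18, 21, …}.
The first of these with x mod 23 = 7 is 30.

30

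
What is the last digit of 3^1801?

Powers of 3 mod 10 repeat with period 4: 3, 9, 7, 1.
1801 mod 4 = 1, so the last digit matches 3^1 = 3.

3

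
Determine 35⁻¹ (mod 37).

18

37 = 1·35 + 2
35 = 17·2 + 1
2 = 2·1 + 0
Back-substituting gives 35·18 ≡ 1 (mod 37).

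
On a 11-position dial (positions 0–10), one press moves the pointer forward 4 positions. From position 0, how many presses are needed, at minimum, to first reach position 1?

11 = 2·4 + 3
4 = 1·3 + 1
3 = 3·1 + 0
Back-substituting gives 4·3 ≡ 1 (mod 11).

3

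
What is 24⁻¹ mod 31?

31 = 1·24 + 7
24 = 3·7 + 3
7 = 2·3 + 1
3 = 3·1 + 0
Back-substituting gives 24·22 ≡ 1 (mod 31).

22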